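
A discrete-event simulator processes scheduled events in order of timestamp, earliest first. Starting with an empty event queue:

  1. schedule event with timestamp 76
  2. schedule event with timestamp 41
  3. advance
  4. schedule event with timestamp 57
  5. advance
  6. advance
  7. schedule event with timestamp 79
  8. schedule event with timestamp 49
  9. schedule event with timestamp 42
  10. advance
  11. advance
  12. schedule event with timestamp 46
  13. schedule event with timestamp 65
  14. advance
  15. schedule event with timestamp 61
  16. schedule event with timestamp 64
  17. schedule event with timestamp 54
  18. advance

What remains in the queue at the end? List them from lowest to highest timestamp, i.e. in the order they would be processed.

insert 76 → {76}
insert 41 → {41, 76}
advance → 41; now {76}
insert 57 → {57, 76}
advance → 57; now {76}
advance → 76; now {}
insert 79 → {79}
insert 49 → {49, 79}
insert 42 → {42, 49, 79}
advance → 42; now {49, 79}
advance → 49; now {79}
insert 46 → {46, 79}
insert 65 → {46, 65, 79}
advance → 46; now {65, 79}
insert 61 → {61, 65, 79}
insert 64 → {61, 64, 65, 79}
insert 54 → {54, 61, 64, 65, 79}
advance → 54; now {61, 64, 65, 79}

61, 64, 65, 79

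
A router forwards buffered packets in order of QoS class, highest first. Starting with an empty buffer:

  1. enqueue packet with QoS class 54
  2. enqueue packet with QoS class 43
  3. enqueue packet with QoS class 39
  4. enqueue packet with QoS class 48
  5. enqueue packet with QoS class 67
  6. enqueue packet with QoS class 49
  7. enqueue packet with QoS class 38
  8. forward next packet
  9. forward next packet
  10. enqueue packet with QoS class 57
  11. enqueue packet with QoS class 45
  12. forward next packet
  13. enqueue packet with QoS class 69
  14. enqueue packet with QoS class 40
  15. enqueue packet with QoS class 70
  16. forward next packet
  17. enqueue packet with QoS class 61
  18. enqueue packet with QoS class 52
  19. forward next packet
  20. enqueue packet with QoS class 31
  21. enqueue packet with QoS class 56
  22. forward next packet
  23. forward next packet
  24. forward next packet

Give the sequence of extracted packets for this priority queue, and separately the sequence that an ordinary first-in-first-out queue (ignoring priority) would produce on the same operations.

priority queue: 67, 54, 57, 70, 69, 61, 56, 52; FIFO queue: [54, 43, 39, 48, 67, 49, 38, 57]

insert 54 → {54}
insert 43 → {54, 43}
insert 39 → {54, 43, 39}
insert 48 → {54, 48, 43, 39}
insert 67 → {67, 54, 48, 43, 39}
insert 49 → {67, 54, 49, 48, 43, 39}
insert 38 → {67, 54, 49, 48, 43, 39, 38}
forward next packet → 67; now {54, 49, 48, 43, 39, 38}
forward next packet → 54; now {49, 48, 43, 39, 38}
insert 57 → {57, 49, 48, 43, 39, 38}
insert 45 → {57, 49, 48, 45, 43, 39, 38}
forward next packet → 57; now {49, 48, 45, 43, 39, 38}
insert 69 → {69, 49, 48, 45, 43, 39, 38}
insert 40 → {69, 49, 48, 45, 43, 40, 39, 38}
insert 70 → {70, 69, 49, 48, 45, 43, 40, 39, 38}
forward next packet → 70; now {69, 49, 48, 45, 43, 40, 39, 38}
insert 61 → {69, 61, 49, 48, 45, 43, 40, 39, 38}
insert 52 → {69, 61, 52, 49, 48, 45, 43, 40, 39, 38}
forward next packet → 69; now {61, 52, 49, 48, 45, 43, 40, 39, 38}
insert 31 → {61, 52, 49, 48, 45, 43, 40, 39, 38, 31}
insert 56 → {61, 56, 52, 49, 48, 45, 43, 40, 39, 38, 31}
forward next packet → 61; now {56, 52, 49, 48, 45, 43, 40, 39, 38, 31}
forward next packet → 56; now {52, 49, 48, 45, 43, 40, 39, 38, 31}
forward next packet → 52; now {49, 48, 45, 43, 40, 39, 38, 31}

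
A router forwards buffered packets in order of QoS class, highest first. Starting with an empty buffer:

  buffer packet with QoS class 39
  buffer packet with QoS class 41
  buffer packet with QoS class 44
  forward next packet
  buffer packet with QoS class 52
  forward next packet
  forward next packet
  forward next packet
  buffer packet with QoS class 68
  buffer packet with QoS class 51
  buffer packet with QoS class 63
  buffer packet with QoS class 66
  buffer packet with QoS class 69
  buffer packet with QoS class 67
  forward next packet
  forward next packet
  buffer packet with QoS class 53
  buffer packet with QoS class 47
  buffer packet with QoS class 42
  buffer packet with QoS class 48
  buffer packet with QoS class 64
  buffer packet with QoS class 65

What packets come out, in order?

[44, 52, 41, 39, 69, 68]

insert 39 → {39}
insert 41 → {41, 39}
insert 44 → {44, 41, 39}
forward next packet → 44; now {41, 39}
insert 52 → {52, 41, 39}
forward next packet → 52; now {41, 39}
forward next packet → 41; now {39}
forward next packet → 39; now {}
insert 68 → {68}
insert 51 → {68, 51}
insert 63 → {68, 63, 51}
insert 66 → {68, 66, 63, 51}
insert 69 → {69, 68, 66, 63, 51}
insert 67 → {69, 68, 67, 66, 63, 51}
forward next packet → 69; now {68, 67, 66, 63, 51}
forward next packet → 68; now {67, 66, 63, 51}
insert 53 → {67, 66, 63, 53, 51}
insert 47 → {67, 66, 63, 53, 51, 47}
insert 42 → {67, 66, 63, 53, 51, 47, 42}
insert 48 → {67, 66, 63, 53, 51, 48, 47, 42}
insert 64 → {67, 66, 64, 63, 53, 51, 48, 47, 42}
insert 65 → {67, 66, 65, 64, 63, 53, 51, 48, 47, 42}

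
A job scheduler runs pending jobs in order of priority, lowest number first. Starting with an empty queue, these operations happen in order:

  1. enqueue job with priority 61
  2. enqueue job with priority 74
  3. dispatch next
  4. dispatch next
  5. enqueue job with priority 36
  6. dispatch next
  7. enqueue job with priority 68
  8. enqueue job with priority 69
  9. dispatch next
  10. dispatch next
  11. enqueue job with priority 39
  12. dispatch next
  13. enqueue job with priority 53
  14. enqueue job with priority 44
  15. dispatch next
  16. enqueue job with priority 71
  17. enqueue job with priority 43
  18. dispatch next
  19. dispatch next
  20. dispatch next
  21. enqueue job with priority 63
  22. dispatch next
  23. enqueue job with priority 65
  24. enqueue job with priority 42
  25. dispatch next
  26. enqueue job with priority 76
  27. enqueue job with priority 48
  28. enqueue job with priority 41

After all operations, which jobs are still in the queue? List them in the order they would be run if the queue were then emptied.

41 → 48 → 65 → 76

insert 61 → {61}
insert 74 → {61, 74}
dispatch next → 61; now {74}
dispatch next → 74; now {}
insert 36 → {36}
dispatch next → 36; now {}
insert 68 → {68}
insert 69 → {68, 69}
dispatch next → 68; now {69}
dispatch next → 69; now {}
insert 39 → {39}
dispatch next → 39; now {}
insert 53 → {53}
insert 44 → {44, 53}
dispatch next → 44; now {53}
insert 71 → {53, 71}
insert 43 → {43, 53, 71}
dispatch next → 43; now {53, 71}
dispatch next → 53; now {71}
dispatch next → 71; now {}
insert 63 → {63}
dispatch next → 63; now {}
insert 65 → {65}
insert 42 → {42, 65}
dispatch next → 42; now {65}
insert 76 → {65, 76}
insert 48 → {48, 65, 76}
insert 41 → {41, 48, 65, 76}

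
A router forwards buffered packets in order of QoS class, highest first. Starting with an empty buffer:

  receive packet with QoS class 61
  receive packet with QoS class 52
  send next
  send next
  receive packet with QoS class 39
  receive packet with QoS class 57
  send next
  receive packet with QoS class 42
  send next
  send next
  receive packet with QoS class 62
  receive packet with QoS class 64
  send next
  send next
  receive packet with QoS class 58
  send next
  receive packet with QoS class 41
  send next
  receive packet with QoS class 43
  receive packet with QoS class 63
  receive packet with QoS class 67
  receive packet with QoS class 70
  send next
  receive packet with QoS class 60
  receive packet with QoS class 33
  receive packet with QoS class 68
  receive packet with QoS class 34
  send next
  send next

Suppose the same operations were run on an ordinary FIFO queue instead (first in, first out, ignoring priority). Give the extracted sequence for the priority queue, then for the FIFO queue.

priority queue: 61, 52, 57, 42, 39, 64, 62, 58, 41, 70, 68, 67; FIFO queue: [61, 52, 39, 57, 42, 62, 64, 58, 41, 43, 63, 67]

insert 61 → {61}
insert 52 → {61, 52}
send next → 61; now {52}
send next → 52; now {}
insert 39 → {39}
insert 57 → {57, 39}
send next → 57; now {39}
insert 42 → {42, 39}
send next → 42; now {39}
send next → 39; now {}
insert 62 → {62}
insert 64 → {64, 62}
send next → 64; now {62}
send next → 62; now {}
insert 58 → {58}
send next → 58; now {}
insert 41 → {41}
send next → 41; now {}
insert 43 → {43}
insert 63 → {63, 43}
insert 67 → {67, 63, 43}
insert 70 → {70, 67, 63, 43}
send next → 70; now {67, 63, 43}
insert 60 → {67, 63, 60, 43}
insert 33 → {67, 63, 60, 43, 33}
insert 68 → {68, 67, 63, 60, 43, 33}
insert 34 → {68, 67, 63, 60, 43, 34, 33}
send next → 68; now {67, 63, 60, 43, 34, 33}
send next → 67; now {63, 60, 43, 34, 33}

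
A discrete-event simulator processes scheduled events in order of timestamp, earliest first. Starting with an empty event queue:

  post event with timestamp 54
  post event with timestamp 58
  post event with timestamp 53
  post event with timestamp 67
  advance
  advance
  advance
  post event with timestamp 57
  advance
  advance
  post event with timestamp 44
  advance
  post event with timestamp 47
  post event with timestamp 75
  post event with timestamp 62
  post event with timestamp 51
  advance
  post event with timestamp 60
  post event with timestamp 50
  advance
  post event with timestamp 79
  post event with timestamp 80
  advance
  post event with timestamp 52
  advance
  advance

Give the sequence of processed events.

[53, 54, 58, 57, 67, 44, 47, 50, 51, 52, 60]

insert 54 → {54}
insert 58 → {54, 58}
insert 53 → {53, 54, 58}
insert 67 → {53, 54, 58, 67}
advance → 53; now {54, 58, 67}
advance → 54; now {58, 67}
advance → 58; now {67}
insert 57 → {57, 67}
advance → 57; now {67}
advance → 67; now {}
insert 44 → {44}
advance → 44; now {}
insert 47 → {47}
insert 75 → {47, 75}
insert 62 → {47, 62, 75}
insert 51 → {47, 51, 62, 75}
advance → 47; now {51, 62, 75}
insert 60 → {51, 60, 62, 75}
insert 50 → {50, 51, 60, 62, 75}
advance → 50; now {51, 60, 62, 75}
insert 79 → {51, 60, 62, 75, 79}
insert 80 → {51, 60, 62, 75, 79, 80}
advance → 51; now {60, 62, 75, 79, 80}
insert 52 → {52, 60, 62, 75, 79, 80}
advance → 52; now {60, 62, 75, 79, 80}
advance → 60; now {62, 75, 79, 80}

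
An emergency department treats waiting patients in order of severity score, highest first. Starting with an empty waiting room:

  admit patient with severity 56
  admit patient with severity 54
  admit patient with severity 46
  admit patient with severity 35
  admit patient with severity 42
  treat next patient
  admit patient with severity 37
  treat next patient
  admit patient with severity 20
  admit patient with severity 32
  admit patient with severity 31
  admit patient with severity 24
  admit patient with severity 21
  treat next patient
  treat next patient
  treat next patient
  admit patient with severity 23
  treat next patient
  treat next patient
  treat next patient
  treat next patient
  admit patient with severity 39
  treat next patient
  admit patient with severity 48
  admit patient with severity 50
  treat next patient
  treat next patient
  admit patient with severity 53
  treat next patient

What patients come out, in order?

insert 56 → {56}
insert 54 → {56, 54}
insert 46 → {56, 54, 46}
insert 35 → {56, 54, 46, 35}
insert 42 → {56, 54, 46, 42, 35}
treat next patient → 56; now {54, 46, 42, 35}
insert 37 → {54, 46, 42, 37, 35}
treat next patient → 54; now {46, 42, 37, 35}
insert 20 → {46, 42, 37, 35, 20}
insert 32 → {46, 42, 37, 35, 32, 20}
insert 31 → {46, 42, 37, 35, 32, 31, 20}
insert 24 → {46, 42, 37, 35, 32, 31, 24, 20}
insert 21 → {46, 42, 37, 35, 32, 31, 24, 21, 20}
treat next patient → 46; now {42, 37, 35, 32, 31, 24, 21, 20}
treat next patient → 42; now {37, 35, 32, 31, 24, 21, 20}
treat next patient → 37; now {35, 32, 31, 24, 21, 20}
insert 23 → {35, 32, 31, 24, 23, 21, 20}
treat next patient → 35; now {32, 31, 24, 23, 21, 20}
treat next patient → 32; now {31, 24, 23, 21, 20}
treat next patient → 31; now {24, 23, 21, 20}
treat next patient → 24; now {23, 21, 20}
insert 39 → {39, 23, 21, 20}
treat next patient → 39; now {23, 21, 20}
insert 48 → {48, 23, 21, 20}
insert 50 → {50, 48, 23, 21, 20}
treat next patient → 50; now {48, 23, 21, 20}
treat next patient → 48; now {23, 21, 20}
insert 53 → {53, 23, 21, 20}
treat next patient → 53; now {23, 21, 20}

56, 54, 46, 42, 37, 35, 32, 31, 24, 39, 50, 48, 53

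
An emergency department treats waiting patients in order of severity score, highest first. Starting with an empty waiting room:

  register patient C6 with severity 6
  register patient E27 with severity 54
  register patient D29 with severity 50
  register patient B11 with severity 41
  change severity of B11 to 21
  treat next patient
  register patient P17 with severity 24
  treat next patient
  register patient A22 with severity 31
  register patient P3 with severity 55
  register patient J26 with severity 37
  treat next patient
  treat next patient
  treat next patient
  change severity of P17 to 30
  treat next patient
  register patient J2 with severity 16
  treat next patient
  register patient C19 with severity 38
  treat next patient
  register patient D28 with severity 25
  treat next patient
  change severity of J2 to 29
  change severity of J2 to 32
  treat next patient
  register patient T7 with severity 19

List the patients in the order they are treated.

E27 → D29 → P3 → J26 → A22 → P17 → B11 → C19 → D28 → J2

add C6 (severity 6) → {C6:6}
add E27 (severity 54) → {E27:54, C6:6}
add D29 (severity 50) → {E27:54, D29:50, C6:6}
add B11 (severity 41) → {E27:54, D29:50, B11:41, C6:6}
update B11 to severity 21 → {E27:54, D29:50, B11:21, C6:6}
treat next patient → E27; now {D29:50, B11:21, C6:6}
add P17 (severity 24) → {D29:50, P17:24, B11:21, C6:6}
treat next patient → D29; now {P17:24, B11:21, C6:6}
add A22 (severity 31) → {A22:31, P17:24, B11:21, C6:6}
add P3 (severity 55) → {P3:55, A22:31, P17:24, B11:21, C6:6}
add J26 (severity 37) → {P3:55, J26:37, A22:31, P17:24, B11:21, C6:6}
treat next patient → P3; now {J26:37, A22:31, P17:24, B11:21, C6:6}
treat next patient → J26; now {A22:31, P17:24, B11:21, C6:6}
treat next patient → A22; now {P17:24, B11:21, C6:6}
update P17 to severity 30 → {P17:30, B11:21, C6:6}
treat next patient → P17; now {B11:21, C6:6}
add J2 (severity 16) → {B11:21, J2:16, C6:6}
treat next patient → B11; now {J2:16, C6:6}
add C19 (severity 38) → {C19:38, J2:16, C6:6}
treat next patient → C19; now {J2:16, C6:6}
add D28 (severity 25) → {D28:25, J2:16, C6:6}
treat next patient → D28; now {J2:16, C6:6}
update J2 to severity 29 → {J2:29, C6:6}
update J2 to severity 32 → {J2:32, C6:6}
treat next patient → J2; now {C6:6}
add T7 (severity 19) → {T7:19, C6:6}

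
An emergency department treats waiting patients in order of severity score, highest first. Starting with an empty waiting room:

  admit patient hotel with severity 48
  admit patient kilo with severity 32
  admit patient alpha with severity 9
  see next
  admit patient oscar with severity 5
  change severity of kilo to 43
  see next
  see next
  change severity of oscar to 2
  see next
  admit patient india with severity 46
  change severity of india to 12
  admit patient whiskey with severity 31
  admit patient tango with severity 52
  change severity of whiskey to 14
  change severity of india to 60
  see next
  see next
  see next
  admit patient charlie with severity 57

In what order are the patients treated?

[hotel, kilo, alpha, oscar, india, tango, whiskey]

add hotel (severity 48) → {hotel:48}
add kilo (severity 32) → {hotel:48, kilo:32}
add alpha (severity 9) → {hotel:48, kilo:32, alpha:9}
see next → hotel; now {kilo:32, alpha:9}
add oscar (severity 5) → {kilo:32, alpha:9, oscar:5}
update kilo to severity 43 → {kilo:43, alpha:9, oscar:5}
see next → kilo; now {alpha:9, oscar:5}
see next → alpha; now {oscar:5}
update oscar to severity 2 → {oscar:2}
see next → oscar; now {}
add india (severity 46) → {india:46}
update india to severity 12 → {india:12}
add whiskey (severity 31) → {whiskey:31, india:12}
add tango (severity 52) → {tango:52, whiskey:31, india:12}
update whiskey to severity 14 → {tango:52, whiskey:14, india:12}
update india to severity 60 → {india:60, tango:52, whiskey:14}
see next → india; now {tango:52, whiskey:14}
see next → tango; now {whiskey:14}
see next → whiskey; now {}
add charlie (severity 57) → {charlie:57}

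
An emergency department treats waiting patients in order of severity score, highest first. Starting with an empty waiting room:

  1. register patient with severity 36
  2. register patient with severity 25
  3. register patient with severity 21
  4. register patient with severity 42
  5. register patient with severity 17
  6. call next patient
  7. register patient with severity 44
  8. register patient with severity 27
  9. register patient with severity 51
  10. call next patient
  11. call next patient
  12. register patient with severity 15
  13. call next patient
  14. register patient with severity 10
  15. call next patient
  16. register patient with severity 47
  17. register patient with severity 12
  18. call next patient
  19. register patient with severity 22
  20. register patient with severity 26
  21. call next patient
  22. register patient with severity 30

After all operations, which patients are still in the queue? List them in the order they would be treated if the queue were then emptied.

insert 36 → {36}
insert 25 → {36, 25}
insert 21 → {36, 25, 21}
insert 42 → {42, 36, 25, 21}
insert 17 → {42, 36, 25, 21, 17}
call next patient → 42; now {36, 25, 21, 17}
insert 44 → {44, 36, 25, 21, 17}
insert 27 → {44, 36, 27, 25, 21, 17}
insert 51 → {51, 44, 36, 27, 25, 21, 17}
call next patient → 51; now {44, 36, 27, 25, 21, 17}
call next patient → 44; now {36, 27, 25, 21, 17}
insert 15 → {36, 27, 25, 21, 17, 15}
call next patient → 36; now {27, 25, 21, 17, 15}
insert 10 → {27, 25, 21, 17, 15, 10}
call next patient → 27; now {25, 21, 17, 15, 10}
insert 47 → {47, 25, 21, 17, 15, 10}
insert 12 → {47, 25, 21, 17, 15, 12, 10}
call next patient → 47; now {25, 21, 17, 15, 12, 10}
insert 22 → {25, 22, 21, 17, 15, 12, 10}
insert 26 → {26, 25, 22, 21, 17, 15, 12, 10}
call next patient → 26; now {25, 22, 21, 17, 15, 12, 10}
insert 30 → {30, 25, 22, 21, 17, 15, 12, 10}

30, 25, 22, 21, 17, 15, 12, 10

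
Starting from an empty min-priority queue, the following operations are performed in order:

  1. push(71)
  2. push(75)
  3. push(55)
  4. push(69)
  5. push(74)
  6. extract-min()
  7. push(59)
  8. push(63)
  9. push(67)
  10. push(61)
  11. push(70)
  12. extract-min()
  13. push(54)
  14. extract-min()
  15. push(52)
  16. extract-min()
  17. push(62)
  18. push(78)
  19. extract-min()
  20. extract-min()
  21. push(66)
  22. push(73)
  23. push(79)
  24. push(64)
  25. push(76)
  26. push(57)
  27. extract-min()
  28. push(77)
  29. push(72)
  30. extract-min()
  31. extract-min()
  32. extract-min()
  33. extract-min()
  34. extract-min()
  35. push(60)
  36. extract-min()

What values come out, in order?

55 → 59 → 54 → 52 → 61 → 62 → 57 → 63 → 64 → 66 → 67 → 69 → 60

insert 71 → {71}
insert 75 → {71, 75}
insert 55 → {55, 71, 75}
insert 69 → {55, 69, 71, 75}
insert 74 → {55, 69, 71, 74, 75}
extract-min → 55; now {69, 71, 74, 75}
insert 59 → {59, 69, 71, 74, 75}
insert 63 → {59, 63, 69, 71, 74, 75}
insert 67 → {59, 63, 67, 69, 71, 74, 75}
insert 61 → {59, 61, 63, 67, 69, 71, 74, 75}
insert 70 → {59, 61, 63, 67, 69, 70, 71, 74, 75}
extract-min → 59; now {61, 63, 67, 69, 70, 71, 74, 75}
insert 54 → {54, 61, 63, 67, 69, 70, 71, 74, 75}
extract-min → 54; now {61, 63, 67, 69, 70, 71, 74, 75}
insert 52 → {52, 61, 63, 67, 69, 70, 71, 74, 75}
extract-min → 52; now {61, 63, 67, 69, 70, 71, 74, 75}
insert 62 → {61, 62, 63, 67, 69, 70, 71, 74, 75}
insert 78 → {61, 62, 63, 67, 69, 70, 71, 74, 75, 78}
extract-min → 61; now {62, 63, 67, 69, 70, 71, 74, 75, 78}
extract-min → 62; now {63, 67, 69, 70, 71, 74, 75, 78}
insert 66 → {63, 66, 67, 69, 70, 71, 74, 75, 78}
insert 73 → {63, 66, 67, 69, 70, 71, 73, 74, 75, 78}
insert 79 → {63, 66, 67, 69, 70, 71, 73, 74, 75, 78, 79}
insert 64 → {63, 64, 66, 67, 69, 70, 71, 73, 74, 75, 78, 79}
insert 76 → {63, 64, 66, 67, 69, 70, 71, 73, 74, 75, 76, 78, 79}
insert 57 → {57, 63, 64, 66, 67, 69, 70, 71, 73, 74, 75, 76, 78, 79}
extract-min → 57; now {63, 64, 66, 67, 69, 70, 71, 73, 74, 75, 76, 78, 79}
insert 77 → {63, 64, 66, 67, 69, 70, 71, 73, 74, 75, 76, 77, 78, 79}
insert 72 → {63, 64, 66, 67, 69, 70, 71, 72, 73, 74, 75, 76, 77, 78, 79}
extract-min → 63; now {64, 66, 67, 69, 70, 71, 72, 73, 74, 75, 76, 77, 78, 79}
extract-min → 64; now {66, 67, 69, 70, 71, 72, 73, 74, 75, 76, 77, 78, 79}
extract-min → 66; now {67, 69, 70, 71, 72, 73, 74, 75, 76, 77, 78, 79}
extract-min → 67; now {69, 70, 71, 72, 73, 74, 75, 76, 77, 78, 79}
extract-min → 69; now {70, 71, 72, 73, 74, 75, 76, 77, 78, 79}
insert 60 → {60, 70, 71, 72, 73, 74, 75, 76, 77, 78, 79}
extract-min → 60; now {70, 71, 72, 73, 74, 75, 76, 77, 78, 79}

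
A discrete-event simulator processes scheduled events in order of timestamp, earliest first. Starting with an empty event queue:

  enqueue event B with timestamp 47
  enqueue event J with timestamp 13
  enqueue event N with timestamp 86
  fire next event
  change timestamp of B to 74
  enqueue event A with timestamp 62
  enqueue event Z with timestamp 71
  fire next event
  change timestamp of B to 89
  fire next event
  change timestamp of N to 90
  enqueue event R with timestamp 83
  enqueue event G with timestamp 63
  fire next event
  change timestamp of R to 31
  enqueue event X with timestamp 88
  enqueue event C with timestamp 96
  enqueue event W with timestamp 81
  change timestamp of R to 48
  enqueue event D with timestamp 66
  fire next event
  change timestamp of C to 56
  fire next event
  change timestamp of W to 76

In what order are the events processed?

add B (timestamp 47) → {B:47}
add J (timestamp 13) → {J:13, B:47}
add N (timestamp 86) → {J:13, B:47, N:86}
fire next event → J; now {B:47, N:86}
update B to timestamp 74 → {B:74, N:86}
add A (timestamp 62) → {A:62, B:74, N:86}
add Z (timestamp 71) → {A:62, Z:71, B:74, N:86}
fire next event → A; now {Z:71, B:74, N:86}
update B to timestamp 89 → {Z:71, N:86, B:89}
fire next event → Z; now {N:86, B:89}
update N to timestamp 90 → {B:89, N:90}
add R (timestamp 83) → {R:83, B:89, N:90}
add G (timestamp 63) → {G:63, R:83, B:89, N:90}
fire next event → G; now {R:83, B:89, N:90}
update R to timestamp 31 → {R:31, B:89, N:90}
add X (timestamp 88) → {R:31, X:88, B:89, N:90}
add C (timestamp 96) → {R:31, X:88, B:89, N:90, C:96}
add W (timestamp 81) → {R:31, W:81, X:88, B:89, N:90, C:96}
update R to timestamp 48 → {R:48, W:81, X:88, B:89, N:90, C:96}
add D (timestamp 66) → {R:48, D:66, W:81, X:88, B:89, N:90, C:96}
fire next event → R; now {D:66, W:81, X:88, B:89, N:90, C:96}
update C to timestamp 56 → {C:56, D:66, W:81, X:88, B:89, N:90}
fire next event → C; now {D:66, W:81, X:88, B:89, N:90}
update W to timestamp 76 → {D:66, W:76, X:88, B:89, N:90}

[J, A, Z, G, R, C]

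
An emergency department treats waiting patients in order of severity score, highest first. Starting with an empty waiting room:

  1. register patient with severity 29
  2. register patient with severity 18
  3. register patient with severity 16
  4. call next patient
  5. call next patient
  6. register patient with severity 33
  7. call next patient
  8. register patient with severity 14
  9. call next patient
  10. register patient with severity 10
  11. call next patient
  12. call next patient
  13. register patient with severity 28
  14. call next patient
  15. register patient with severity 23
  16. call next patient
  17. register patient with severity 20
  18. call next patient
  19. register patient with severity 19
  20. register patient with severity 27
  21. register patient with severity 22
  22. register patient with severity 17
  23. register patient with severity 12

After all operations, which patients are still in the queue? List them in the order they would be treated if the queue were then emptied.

27, 22, 19, 17, 12

insert 29 → {29}
insert 18 → {29, 18}
insert 16 → {29, 18, 16}
call next patient → 29; now {18, 16}
call next patient → 18; now {16}
insert 33 → {33, 16}
call next patient → 33; now {16}
insert 14 → {16, 14}
call next patient → 16; now {14}
insert 10 → {14, 10}
call next patient → 14; now {10}
call next patient → 10; now {}
insert 28 → {28}
call next patient → 28; now {}
insert 23 → {23}
call next patient → 23; now {}
insert 20 → {20}
call next patient → 20; now {}
insert 19 → {19}
insert 27 → {27, 19}
insert 22 → {27, 22, 19}
insert 17 → {27, 22, 19, 17}
insert 12 → {27, 22, 19, 17, 12}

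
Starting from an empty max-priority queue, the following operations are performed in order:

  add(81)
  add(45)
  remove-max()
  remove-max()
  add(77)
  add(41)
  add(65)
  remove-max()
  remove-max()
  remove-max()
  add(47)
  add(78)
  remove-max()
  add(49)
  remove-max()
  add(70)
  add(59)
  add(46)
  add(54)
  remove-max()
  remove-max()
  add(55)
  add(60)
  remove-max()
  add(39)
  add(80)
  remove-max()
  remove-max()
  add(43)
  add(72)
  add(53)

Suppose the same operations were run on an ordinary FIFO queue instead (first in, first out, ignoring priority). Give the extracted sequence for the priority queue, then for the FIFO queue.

insert 81 → {81}
insert 45 → {81, 45}
remove-max → 81; now {45}
remove-max → 45; now {}
insert 77 → {77}
insert 41 → {77, 41}
insert 65 → {77, 65, 41}
remove-max → 77; now {65, 41}
remove-max → 65; now {41}
remove-max → 41; now {}
insert 47 → {47}
insert 78 → {78, 47}
remove-max → 78; now {47}
insert 49 → {49, 47}
remove-max → 49; now {47}
insert 70 → {70, 47}
insert 59 → {70, 59, 47}
insert 46 → {70, 59, 47, 46}
insert 54 → {70, 59, 54, 47, 46}
remove-max → 70; now {59, 54, 47, 46}
remove-max → 59; now {54, 47, 46}
insert 55 → {55, 54, 47, 46}
insert 60 → {60, 55, 54, 47, 46}
remove-max → 60; now {55, 54, 47, 46}
insert 39 → {55, 54, 47, 46, 39}
insert 80 → {80, 55, 54, 47, 46, 39}
remove-max → 80; now {55, 54, 47, 46, 39}
remove-max → 55; now {54, 47, 46, 39}
insert 43 → {54, 47, 46, 43, 39}
insert 72 → {72, 54, 47, 46, 43, 39}
insert 53 → {72, 54, 53, 47, 46, 43, 39}

priority queue: [81, 45, 77, 65, 41, 78, 49, 70, 59, 60, 80, 55]; FIFO queue: [81, 45, 77, 41, 65, 47, 78, 49, 70, 59, 46, 54]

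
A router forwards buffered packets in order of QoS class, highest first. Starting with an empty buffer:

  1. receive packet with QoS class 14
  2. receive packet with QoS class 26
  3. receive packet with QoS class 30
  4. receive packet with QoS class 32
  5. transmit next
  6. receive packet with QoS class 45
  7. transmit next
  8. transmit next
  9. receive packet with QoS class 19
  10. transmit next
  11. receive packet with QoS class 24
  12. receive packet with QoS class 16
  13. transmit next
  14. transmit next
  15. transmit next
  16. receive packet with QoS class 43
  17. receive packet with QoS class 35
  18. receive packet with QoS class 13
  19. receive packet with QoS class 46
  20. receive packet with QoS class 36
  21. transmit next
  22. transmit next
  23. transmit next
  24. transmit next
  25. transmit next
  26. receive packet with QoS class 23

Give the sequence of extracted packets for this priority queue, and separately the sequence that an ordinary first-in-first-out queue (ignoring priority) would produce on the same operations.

priority queue: [32, 45, 30, 26, 24, 19, 16, 46, 43, 36, 35, 14]; FIFO queue: [14, 26, 30, 32, 45, 19, 24, 16, 43, 35, 13, 46]

insert 14 → {14}
insert 26 → {26, 14}
insert 30 → {30, 26, 14}
insert 32 → {32, 30, 26, 14}
transmit next → 32; now {30, 26, 14}
insert 45 → {45, 30, 26, 14}
transmit next → 45; now {30, 26, 14}
transmit next → 30; now {26, 14}
insert 19 → {26, 19, 14}
transmit next → 26; now {19, 14}
insert 24 → {24, 19, 14}
insert 16 → {24, 19, 16, 14}
transmit next → 24; now {19, 16, 14}
transmit next → 19; now {16, 14}
transmit next → 16; now {14}
insert 43 → {43, 14}
insert 35 → {43, 35, 14}
insert 13 → {43, 35, 14, 13}
insert 46 → {46, 43, 35, 14, 13}
insert 36 → {46, 43, 36, 35, 14, 13}
transmit next → 46; now {43, 36, 35, 14, 13}
transmit next → 43; now {36, 35, 14, 13}
transmit next → 36; now {35, 14, 13}
transmit next → 35; now {14, 13}
transmit next → 14; now {13}
insert 23 → {23, 13}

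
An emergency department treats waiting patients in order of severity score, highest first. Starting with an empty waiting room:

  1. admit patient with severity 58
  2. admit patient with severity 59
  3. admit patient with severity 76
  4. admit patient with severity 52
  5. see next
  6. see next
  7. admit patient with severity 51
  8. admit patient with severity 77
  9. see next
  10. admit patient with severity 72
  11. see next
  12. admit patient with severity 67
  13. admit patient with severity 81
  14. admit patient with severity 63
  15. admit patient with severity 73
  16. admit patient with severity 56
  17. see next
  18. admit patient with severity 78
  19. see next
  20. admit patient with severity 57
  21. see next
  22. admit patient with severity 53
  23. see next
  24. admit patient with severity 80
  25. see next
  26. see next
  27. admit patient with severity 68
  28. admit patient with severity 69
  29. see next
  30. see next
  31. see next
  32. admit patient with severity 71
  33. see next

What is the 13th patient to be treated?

insert 58 → {58}
insert 59 → {59, 58}
insert 76 → {76, 59, 58}
insert 52 → {76, 59, 58, 52}
see next → 76; now {59, 58, 52}
see next → 59; now {58, 52}
insert 51 → {58, 52, 51}
insert 77 → {77, 58, 52, 51}
see next → 77; now {58, 52, 51}
insert 72 → {72, 58, 52, 51}
see next → 72; now {58, 52, 51}
insert 67 → {67, 58, 52, 51}
insert 81 → {81, 67, 58, 52, 51}
insert 63 → {81, 67, 63, 58, 52, 51}
insert 73 → {81, 73, 67, 63, 58, 52, 51}
insert 56 → {81, 73, 67, 63, 58, 56, 52, 51}
see next → 81; now {73, 67, 63, 58, 56, 52, 51}
insert 78 → {78, 73, 67, 63, 58, 56, 52, 51}
see next → 78; now {73, 67, 63, 58, 56, 52, 51}
insert 57 → {73, 67, 63, 58, 57, 56, 52, 51}
see next → 73; now {67, 63, 58, 57, 56, 52, 51}
insert 53 → {67, 63, 58, 57, 56, 53, 52, 51}
see next → 67; now {63, 58, 57, 56, 53, 52, 51}
insert 80 → {80, 63, 58, 57, 56, 53, 52, 51}
see next → 80; now {63, 58, 57, 56, 53, 52, 51}
see next → 63; now {58, 57, 56, 53, 52, 51}
insert 68 → {68, 58, 57, 56, 53, 52, 51}
insert 69 → {69, 68, 58, 57, 56, 53, 52, 51}
see next → 69; now {68, 58, 57, 56, 53, 52, 51}
see next → 68; now {58, 57, 56, 53, 52, 51}
see next → 58; now {57, 56, 53, 52, 51}
insert 71 → {71, 57, 56, 53, 52, 51}
see next → 71; now {57, 56, 53, 52, 51}

58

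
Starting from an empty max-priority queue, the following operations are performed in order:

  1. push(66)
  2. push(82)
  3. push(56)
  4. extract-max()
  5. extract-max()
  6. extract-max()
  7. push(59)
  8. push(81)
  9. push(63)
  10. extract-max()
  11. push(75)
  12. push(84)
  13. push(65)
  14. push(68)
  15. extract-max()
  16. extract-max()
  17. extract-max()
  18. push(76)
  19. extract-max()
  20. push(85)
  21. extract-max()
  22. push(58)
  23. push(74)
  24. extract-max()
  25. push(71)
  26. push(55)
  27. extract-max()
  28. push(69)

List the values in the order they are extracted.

82, 66, 56, 81, 84, 75, 68, 76, 85, 74, 71

insert 66 → {66}
insert 82 → {82, 66}
insert 56 → {82, 66, 56}
extract-max → 82; now {66, 56}
extract-max → 66; now {56}
extract-max → 56; now {}
insert 59 → {59}
insert 81 → {81, 59}
insert 63 → {81, 63, 59}
extract-max → 81; now {63, 59}
insert 75 → {75, 63, 59}
insert 84 → {84, 75, 63, 59}
insert 65 → {84, 75, 65, 63, 59}
insert 68 → {84, 75, 68, 65, 63, 59}
extract-max → 84; now {75, 68, 65, 63, 59}
extract-max → 75; now {68, 65, 63, 59}
extract-max → 68; now {65, 63, 59}
insert 76 → {76, 65, 63, 59}
extract-max → 76; now {65, 63, 59}
insert 85 → {85, 65, 63, 59}
extract-max → 85; now {65, 63, 59}
insert 58 → {65, 63, 59, 58}
insert 74 → {74, 65, 63, 59, 58}
extract-max → 74; now {65, 63, 59, 58}
insert 71 → {71, 65, 63, 59, 58}
insert 55 → {71, 65, 63, 59, 58, 55}
extract-max → 71; now {65, 63, 59, 58, 55}
insert 69 → {69, 65, 63, 59, 58, 55}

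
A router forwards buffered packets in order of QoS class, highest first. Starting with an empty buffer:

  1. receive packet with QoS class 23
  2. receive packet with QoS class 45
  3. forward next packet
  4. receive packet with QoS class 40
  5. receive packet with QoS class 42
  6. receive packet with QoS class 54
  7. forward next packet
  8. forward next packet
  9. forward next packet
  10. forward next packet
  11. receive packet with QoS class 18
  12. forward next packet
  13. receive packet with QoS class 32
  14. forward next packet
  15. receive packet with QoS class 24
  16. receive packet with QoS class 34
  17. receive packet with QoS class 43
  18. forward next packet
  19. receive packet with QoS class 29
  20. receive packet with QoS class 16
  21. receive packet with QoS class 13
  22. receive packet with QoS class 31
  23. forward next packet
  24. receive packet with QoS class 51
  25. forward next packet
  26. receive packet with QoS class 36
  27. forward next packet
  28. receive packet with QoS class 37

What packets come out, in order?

45, 54, 42, 40, 23, 18, 32, 43, 34, 51, 36

insert 23 → {23}
insert 45 → {45, 23}
forward next packet → 45; now {23}
insert 40 → {40, 23}
insert 42 → {42, 40, 23}
insert 54 → {54, 42, 40, 23}
forward next packet → 54; now {42, 40, 23}
forward next packet → 42; now {40, 23}
forward next packet → 40; now {23}
forward next packet → 23; now {}
insert 18 → {18}
forward next packet → 18; now {}
insert 32 → {32}
forward next packet → 32; now {}
insert 24 → {24}
insert 34 → {34, 24}
insert 43 → {43, 34, 24}
forward next packet → 43; now {34, 24}
insert 29 → {34, 29, 24}
insert 16 → {34, 29, 24, 16}
insert 13 → {34, 29, 24, 16, 13}
insert 31 → {34, 31, 29, 24, 16, 13}
forward next packet → 34; now {31, 29, 24, 16, 13}
insert 51 → {51, 31, 29, 24, 16, 13}
forward next packet → 51; now {31, 29, 24, 16, 13}
insert 36 → {36, 31, 29, 24, 16, 13}
forward next packet → 36; now {31, 29, 24, 16, 13}
insert 37 → {37, 31, 29, 24, 16, 13}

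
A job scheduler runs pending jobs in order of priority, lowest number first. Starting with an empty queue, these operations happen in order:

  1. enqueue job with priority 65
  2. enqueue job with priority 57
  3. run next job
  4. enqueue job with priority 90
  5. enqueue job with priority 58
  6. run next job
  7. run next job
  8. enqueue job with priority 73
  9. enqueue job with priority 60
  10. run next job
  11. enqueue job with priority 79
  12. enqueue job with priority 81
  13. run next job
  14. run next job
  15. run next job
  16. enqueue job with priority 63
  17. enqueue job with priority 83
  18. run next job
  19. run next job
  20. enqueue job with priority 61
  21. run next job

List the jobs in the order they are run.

insert 65 → {65}
insert 57 → {57, 65}
run next job → 57; now {65}
insert 90 → {65, 90}
insert 58 → {58, 65, 90}
run next job → 58; now {65, 90}
run next job → 65; now {90}
insert 73 → {73, 90}
insert 60 → {60, 73, 90}
run next job → 60; now {73, 90}
insert 79 → {73, 79, 90}
insert 81 → {73, 79, 81, 90}
run next job → 73; now {79, 81, 90}
run next job → 79; now {81, 90}
run next job → 81; now {90}
insert 63 → {63, 90}
insert 83 → {63, 83, 90}
run next job → 63; now {83, 90}
run next job → 83; now {90}
insert 61 → {61, 90}
run next job → 61; now {90}

57 → 58 → 65 → 60 → 73 → 79 → 81 → 63 → 83 → 61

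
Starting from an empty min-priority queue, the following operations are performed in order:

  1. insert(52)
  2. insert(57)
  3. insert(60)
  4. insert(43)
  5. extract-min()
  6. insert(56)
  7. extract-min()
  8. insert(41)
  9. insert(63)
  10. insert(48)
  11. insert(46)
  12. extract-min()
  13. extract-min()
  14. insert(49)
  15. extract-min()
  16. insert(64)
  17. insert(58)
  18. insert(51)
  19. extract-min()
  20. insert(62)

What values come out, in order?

insert 52 → {52}
insert 57 → {52, 57}
insert 60 → {52, 57, 60}
insert 43 → {43, 52, 57, 60}
extract-min → 43; now {52, 57, 60}
insert 56 → {52, 56, 57, 60}
extract-min → 52; now {56, 57, 60}
insert 41 → {41, 56, 57, 60}
insert 63 → {41, 56, 57, 60, 63}
insert 48 → {41, 48, 56, 57, 60, 63}
insert 46 → {41, 46, 48, 56, 57, 60, 63}
extract-min → 41; now {46, 48, 56, 57, 60, 63}
extract-min → 46; now {48, 56, 57, 60, 63}
insert 49 → {48, 49, 56, 57, 60, 63}
extract-min → 48; now {49, 56, 57, 60, 63}
insert 64 → {49, 56, 57, 60, 63, 64}
insert 58 → {49, 56, 57, 58, 60, 63, 64}
insert 51 → {49, 51, 56, 57, 58, 60, 63, 64}
extract-min → 49; now {51, 56, 57, 58, 60, 63, 64}
insert 62 → {51, 56, 57, 58, 60, 62, 63, 64}

43, 52, 41, 46, 48, 49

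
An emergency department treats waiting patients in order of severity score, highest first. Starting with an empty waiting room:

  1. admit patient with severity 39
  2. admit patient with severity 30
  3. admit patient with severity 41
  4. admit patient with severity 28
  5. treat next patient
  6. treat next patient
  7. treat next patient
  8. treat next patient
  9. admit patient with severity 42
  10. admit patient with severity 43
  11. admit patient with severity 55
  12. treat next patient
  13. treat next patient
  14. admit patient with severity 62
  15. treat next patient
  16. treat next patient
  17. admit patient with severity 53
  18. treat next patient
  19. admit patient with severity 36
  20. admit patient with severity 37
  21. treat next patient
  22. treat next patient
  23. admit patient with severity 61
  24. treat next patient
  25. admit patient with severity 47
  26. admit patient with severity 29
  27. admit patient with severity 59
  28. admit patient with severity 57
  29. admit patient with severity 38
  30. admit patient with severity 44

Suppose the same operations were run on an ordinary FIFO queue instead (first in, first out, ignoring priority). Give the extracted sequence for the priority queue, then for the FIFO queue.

priority queue: 41, 39, 30, 28, 55, 43, 62, 42, 53, 37, 36, 61; FIFO queue: [39, 30, 41, 28, 42, 43, 55, 62, 53, 36, 37, 61]

insert 39 → {39}
insert 30 → {39, 30}
insert 41 → {41, 39, 30}
insert 28 → {41, 39, 30, 28}
treat next patient → 41; now {39, 30, 28}
treat next patient → 39; now {30, 28}
treat next patient → 30; now {28}
treat next patient → 28; now {}
insert 42 → {42}
insert 43 → {43, 42}
insert 55 → {55, 43, 42}
treat next patient → 55; now {43, 42}
treat next patient → 43; now {42}
insert 62 → {62, 42}
treat next patient → 62; now {42}
treat next patient → 42; now {}
insert 53 → {53}
treat next patient → 53; now {}
insert 36 → {36}
insert 37 → {37, 36}
treat next patient → 37; now {36}
treat next patient → 36; now {}
insert 61 → {61}
treat next patient → 61; now {}
insert 47 → {47}
insert 29 → {47, 29}
insert 59 → {59, 47, 29}
insert 57 → {59, 57, 47, 29}
insert 38 → {59, 57, 47, 38, 29}
insert 44 → {59, 57, 47, 44, 38, 29}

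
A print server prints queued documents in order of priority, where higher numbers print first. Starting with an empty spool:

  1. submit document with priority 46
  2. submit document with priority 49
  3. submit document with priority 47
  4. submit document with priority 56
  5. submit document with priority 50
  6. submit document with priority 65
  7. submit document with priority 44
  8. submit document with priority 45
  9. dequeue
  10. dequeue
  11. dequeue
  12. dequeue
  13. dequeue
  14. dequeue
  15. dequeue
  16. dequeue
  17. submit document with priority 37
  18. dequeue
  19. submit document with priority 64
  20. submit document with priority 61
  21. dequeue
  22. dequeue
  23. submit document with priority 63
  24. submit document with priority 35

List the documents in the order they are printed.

65, 56, 50, 49, 47, 46, 45, 44, 37, 64, 61

insert 46 → {46}
insert 49 → {49, 46}
insert 47 → {49, 47, 46}
insert 56 → {56, 49, 47, 46}
insert 50 → {56, 50, 49, 47, 46}
insert 65 → {65, 56, 50, 49, 47, 46}
insert 44 → {65, 56, 50, 49, 47, 46, 44}
insert 45 → {65, 56, 50, 49, 47, 46, 45, 44}
dequeue → 65; now {56, 50, 49, 47, 46, 45, 44}
dequeue → 56; now {50, 49, 47, 46, 45, 44}
dequeue → 50; now {49, 47, 46, 45, 44}
dequeue → 49; now {47, 46, 45, 44}
dequeue → 47; now {46, 45, 44}
dequeue → 46; now {45, 44}
dequeue → 45; now {44}
dequeue → 44; now {}
insert 37 → {37}
dequeue → 37; now {}
insert 64 → {64}
insert 61 → {64, 61}
dequeue → 64; now {61}
dequeue → 61; now {}
insert 63 → {63}
insert 35 → {63, 35}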